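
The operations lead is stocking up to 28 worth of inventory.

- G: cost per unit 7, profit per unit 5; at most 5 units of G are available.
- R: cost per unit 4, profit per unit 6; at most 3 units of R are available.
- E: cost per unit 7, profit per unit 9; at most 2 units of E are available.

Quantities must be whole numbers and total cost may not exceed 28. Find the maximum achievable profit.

36

3×R and 2×E: cost 26 ≤ 28, profit 3·6 + 2·9 = 36.
1×G, 3×R, and 1×E: cost 26 ≤ 28, profit 1·5 + 3·6 + 1·9 = 32.
Best is 36.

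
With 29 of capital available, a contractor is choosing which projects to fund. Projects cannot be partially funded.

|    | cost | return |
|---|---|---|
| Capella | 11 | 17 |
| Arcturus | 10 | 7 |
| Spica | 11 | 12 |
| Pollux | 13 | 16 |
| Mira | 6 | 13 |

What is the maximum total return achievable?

Capella + Spica + Mira: cost 11 + 11 + 6 = 28 ≤ 29, return 17 + 12 + 13 = 42.
Arcturus + Pollux + Mira: cost 10 + 13 + 6 = 29 ≤ 29, return 7 + 16 + 13 = 36.
Capella + Arcturus + Mira: cost 11 + 10 + 6 = 27 ≤ 29, return 17 + 7 + 13 = 37.
Best is Capella, Spica, and Mira with total return 42.

42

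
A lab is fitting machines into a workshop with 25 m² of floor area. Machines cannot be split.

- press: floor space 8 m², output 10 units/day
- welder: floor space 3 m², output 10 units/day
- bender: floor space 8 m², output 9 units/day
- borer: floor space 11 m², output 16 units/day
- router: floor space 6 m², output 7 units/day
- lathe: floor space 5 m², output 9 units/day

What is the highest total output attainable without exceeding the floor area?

42

Take welder, borer, router, and lathe: floor space 3 + 11 + 6 + 5 = 25 ≤ 25, output 10 + 16 + 7 + 9 = 42.
No other feasible combination does better.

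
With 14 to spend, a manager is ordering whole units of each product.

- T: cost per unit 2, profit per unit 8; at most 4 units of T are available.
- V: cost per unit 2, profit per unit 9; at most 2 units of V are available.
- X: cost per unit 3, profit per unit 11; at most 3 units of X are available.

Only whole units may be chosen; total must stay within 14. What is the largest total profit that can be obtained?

56

V has the best ratio (9/2); taking only V gives at most 2×9 = 18 (stopped by the supply cap of 2).
Mixing does better — 2×T, 2×V, and 2×X: cost 14 ≤ 14, profit 2·8 + 2·9 + 2·11 = 56.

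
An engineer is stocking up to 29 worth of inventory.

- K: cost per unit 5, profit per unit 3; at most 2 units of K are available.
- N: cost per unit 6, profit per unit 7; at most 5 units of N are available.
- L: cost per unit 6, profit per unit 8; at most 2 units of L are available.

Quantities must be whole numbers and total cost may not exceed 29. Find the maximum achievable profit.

L has the best ratio (8/6); taking only L gives at most 2×8 = 16 (stopped by the supply cap of 2).
Mixing does better — 1×K, 2×N, and 2×L: cost 29 ≤ 29, profit 1·3 + 2·7 + 2·8 = 33.

33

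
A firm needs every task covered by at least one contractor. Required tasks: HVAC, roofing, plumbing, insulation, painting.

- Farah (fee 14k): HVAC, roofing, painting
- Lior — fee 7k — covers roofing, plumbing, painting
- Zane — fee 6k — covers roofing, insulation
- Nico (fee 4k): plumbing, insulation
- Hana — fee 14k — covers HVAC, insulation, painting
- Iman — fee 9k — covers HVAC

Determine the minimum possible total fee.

18

The greedy cost-per-new-task heuristic would pick Nico, Lior, and Iman for 20, but a cheaper cover exists.
Choose Farah and Nico: together they cover HVAC, roofing, plumbing, insulation, painting — every task.
Total fee: 14 + 4 = 18.
No cover costs less than 18.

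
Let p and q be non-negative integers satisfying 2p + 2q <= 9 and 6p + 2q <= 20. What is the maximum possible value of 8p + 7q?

31

The continuous relaxation peaks at (2.75, 1.75) with value 34.25; rounding to a feasible lattice point costs some objective.
(p,q)=(3,1): 2·3+2·1=8≤9, 6·3+2·1=20≤20, objective 31.
(p,q)=(2,2): 2·2+2·2=8≤9, 6·2+2·2=16≤20, objective 30.
The best lattice point is (3,1), giving 31.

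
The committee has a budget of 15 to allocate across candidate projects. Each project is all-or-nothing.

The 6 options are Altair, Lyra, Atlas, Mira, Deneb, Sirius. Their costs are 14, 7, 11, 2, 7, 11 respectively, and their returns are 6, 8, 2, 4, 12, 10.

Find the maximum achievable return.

20

Allowing fractional choices, the relaxed optimum would be about 22.9, but projects are indivisible.
Lyra + Deneb: cost 7 + 7 = 14 ≤ 15, return 8 + 12 = 20.
Mira + Deneb: cost 2 + 7 = 9 ≤ 15, return 4 + 12 = 16.
Mira + Sirius: cost 2 + 11 = 13 ≤ 15, return 4 + 10 = 14.
Best is Lyra and Deneb with total return 20.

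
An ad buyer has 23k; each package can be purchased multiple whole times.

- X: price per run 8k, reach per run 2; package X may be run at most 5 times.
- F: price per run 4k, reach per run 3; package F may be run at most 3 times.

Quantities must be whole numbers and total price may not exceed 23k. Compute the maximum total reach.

11

This is a bounded integer knapsack.
Take 1×X and 3×F: price 20 ≤ 23, reach 1·2 + 3·3 = 11.
F has the best ratio (3/4) and is taken to its limit of 3; remaining capacity is filled optimally with the others.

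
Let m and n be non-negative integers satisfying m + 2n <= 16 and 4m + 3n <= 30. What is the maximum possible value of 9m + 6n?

66

(m,n)=(6,2): 1·6+2·2=10≤16, 4·6+3·2=30≤30, objective 66.
(m,n)=(7,0): 1·7+2·0=7≤16, 4·7+3·0=28≤30, objective 63.
(m,n)=(5,3): 1·5+2·3=11≤16, 4·5+3·3=29≤30, objective 63.
Maximum is 66 at (m,n)=(6,2).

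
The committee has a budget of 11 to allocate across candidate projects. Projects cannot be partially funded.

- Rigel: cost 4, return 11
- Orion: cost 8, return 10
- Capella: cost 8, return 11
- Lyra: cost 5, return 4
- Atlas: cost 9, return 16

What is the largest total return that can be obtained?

Take Atlas: cost 9 ≤ 11, return 16.
No other feasible combination does better.

16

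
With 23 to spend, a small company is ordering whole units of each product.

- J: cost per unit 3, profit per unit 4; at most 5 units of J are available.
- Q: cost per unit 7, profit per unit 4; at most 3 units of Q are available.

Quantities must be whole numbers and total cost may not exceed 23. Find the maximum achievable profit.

24

J has the best ratio (4/3); taking only J gives at most 5×4 = 20 (stopped by the supply cap of 5).
Mixing does better — 5×J and 1×Q: cost 22 ≤ 23, profit 5·4 + 1·4 = 24.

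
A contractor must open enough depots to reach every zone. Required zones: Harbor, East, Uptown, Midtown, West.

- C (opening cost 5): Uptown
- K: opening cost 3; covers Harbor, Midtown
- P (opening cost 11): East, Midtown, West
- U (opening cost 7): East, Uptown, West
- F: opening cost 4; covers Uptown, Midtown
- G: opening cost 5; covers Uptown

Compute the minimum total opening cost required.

This is a weighted set-cover instance.
Choose K and U: together they cover Harbor, East, Uptown, Midtown, West — every zone.
Total opening cost: 3 + 7 = 10.
No cover costs less than 10.

10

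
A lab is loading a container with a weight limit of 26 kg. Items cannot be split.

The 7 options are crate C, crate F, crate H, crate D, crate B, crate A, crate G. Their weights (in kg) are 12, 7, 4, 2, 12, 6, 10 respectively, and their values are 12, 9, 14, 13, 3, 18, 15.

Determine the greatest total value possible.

Take crate H, crate D, crate A, and crate G: weight 4 + 2 + 6 + 10 = 22 ≤ 26, value 14 + 13 + 18 + 15 = 60.
No other feasible combination does better.

60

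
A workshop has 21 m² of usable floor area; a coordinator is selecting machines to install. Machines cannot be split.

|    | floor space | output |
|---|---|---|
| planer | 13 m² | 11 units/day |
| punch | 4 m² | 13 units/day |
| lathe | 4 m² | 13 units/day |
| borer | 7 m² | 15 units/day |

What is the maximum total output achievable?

41

Allowing fractional choices, the relaxed optimum would be about 46.1, but machines are indivisible.
punch + lathe + borer: floor space 4 + 4 + 7 = 15 ≤ 21, output 13 + 13 + 15 = 41.
punch + borer: floor space 4 + 7 = 11 ≤ 21, output 13 + 15 = 28.
planer + punch + lathe: floor space 13 + 4 + 4 = 21 ≤ 21, output 11 + 13 + 13 = 37.
Best is punch, lathe, and borer with total output 41.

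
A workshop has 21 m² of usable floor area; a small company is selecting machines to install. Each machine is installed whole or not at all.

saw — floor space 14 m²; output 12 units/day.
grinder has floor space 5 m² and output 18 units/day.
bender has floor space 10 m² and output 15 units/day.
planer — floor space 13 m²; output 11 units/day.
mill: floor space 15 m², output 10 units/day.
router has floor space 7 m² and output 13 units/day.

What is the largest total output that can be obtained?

33

Treat it as a binary knapsack problem.
Allowing fractional choices, the relaxed optimum would be about 44.5, but machines are indivisible.
saw + grinder: floor space 14 + 5 = 19 ≤ 21, output 12 + 18 = 30.
grinder + bender: floor space 5 + 10 = 15 ≤ 21, output 18 + 15 = 33.
grinder + router: floor space 5 + 7 = 12 ≤ 21, output 18 + 13 = 31.
Best is grinder and bender with total output 33.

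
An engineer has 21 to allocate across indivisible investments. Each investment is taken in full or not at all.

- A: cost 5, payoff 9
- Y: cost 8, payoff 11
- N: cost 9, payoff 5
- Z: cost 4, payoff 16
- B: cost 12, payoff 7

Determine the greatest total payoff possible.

36

Take A, Y, and Z: cost 5 + 8 + 4 = 17 ≤ 21, payoff 9 + 11 + 16 = 36.
No other feasible combination does better.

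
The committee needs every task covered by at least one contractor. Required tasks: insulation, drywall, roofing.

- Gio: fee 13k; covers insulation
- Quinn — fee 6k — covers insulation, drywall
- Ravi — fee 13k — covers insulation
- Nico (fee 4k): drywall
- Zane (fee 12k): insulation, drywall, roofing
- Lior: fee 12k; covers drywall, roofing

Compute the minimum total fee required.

12

This is an integer covering problem.
The greedy cost-per-new-task heuristic would pick Quinn and Zane for 18, but a cheaper cover exists.
Zane alone covers insulation, drywall, roofing — every task.
Total fee: 12.
No cover costs less than 12.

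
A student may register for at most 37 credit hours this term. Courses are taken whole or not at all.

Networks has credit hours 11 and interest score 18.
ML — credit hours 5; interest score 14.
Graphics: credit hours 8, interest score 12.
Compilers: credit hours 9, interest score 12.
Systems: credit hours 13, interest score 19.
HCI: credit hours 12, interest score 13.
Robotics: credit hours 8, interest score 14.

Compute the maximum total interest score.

Allowing fractional choices, the relaxed optimum would be about 65.3, but courses are indivisible.
Networks + ML + Systems + Robotics: credit hours 11 + 5 + 13 + 8 = 37 ≤ 37, interest score 18 + 14 + 19 + 14 = 65.
Networks + ML + Graphics + Systems: credit hours 11 + 5 + 8 + 13 = 37 ≤ 37, interest score 18 + 14 + 12 + 19 = 63.
Best is Networks, ML, Systems, and Robotics with total interest score 65.

65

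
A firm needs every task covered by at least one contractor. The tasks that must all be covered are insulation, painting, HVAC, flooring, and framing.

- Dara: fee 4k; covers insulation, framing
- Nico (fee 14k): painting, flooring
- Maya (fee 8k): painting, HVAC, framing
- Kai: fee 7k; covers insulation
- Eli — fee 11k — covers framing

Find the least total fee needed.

26

This is a weighted set-cover instance.
Choose Dara, Nico, and Maya: together they cover insulation, painting, HVAC, flooring, framing — every task.
Total fee: 4 + 14 + 8 = 26.
No cover costs less than 26.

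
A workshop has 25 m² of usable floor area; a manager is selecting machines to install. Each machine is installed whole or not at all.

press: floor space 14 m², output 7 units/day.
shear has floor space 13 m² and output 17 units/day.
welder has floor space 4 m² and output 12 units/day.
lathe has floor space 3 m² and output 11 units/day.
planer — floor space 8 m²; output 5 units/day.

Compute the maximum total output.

40

Take shear, welder, and lathe: floor space 13 + 4 + 3 = 20 ≤ 25, output 17 + 12 + 11 = 40.
No other feasible combination does better.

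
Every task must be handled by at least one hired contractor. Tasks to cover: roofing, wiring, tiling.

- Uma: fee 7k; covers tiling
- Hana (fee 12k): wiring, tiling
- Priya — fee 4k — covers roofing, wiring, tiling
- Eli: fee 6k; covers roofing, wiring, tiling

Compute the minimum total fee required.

Priya alone covers roofing, wiring, tiling — every task.
Total fee: 4.

4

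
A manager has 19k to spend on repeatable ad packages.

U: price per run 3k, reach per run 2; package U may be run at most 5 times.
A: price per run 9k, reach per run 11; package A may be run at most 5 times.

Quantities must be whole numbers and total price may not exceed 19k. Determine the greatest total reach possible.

2×A: price 18 ≤ 19, reach 2·11 = 22.
3×U and 1×A: price 18 ≤ 19, reach 3·2 + 1·11 = 17.
Best is 22.

22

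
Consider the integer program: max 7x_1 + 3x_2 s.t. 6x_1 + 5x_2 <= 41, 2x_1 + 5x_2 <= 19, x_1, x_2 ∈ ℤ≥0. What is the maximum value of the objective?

45

(x_1,x_2)=(6,1) is feasible, giving 45.
(x_1,x_2)=(6,0) is feasible, giving 42.
(x_1,x_2)=(5,1) is feasible, giving 38.
Maximum is 45 at (x_1,x_2)=(6,1).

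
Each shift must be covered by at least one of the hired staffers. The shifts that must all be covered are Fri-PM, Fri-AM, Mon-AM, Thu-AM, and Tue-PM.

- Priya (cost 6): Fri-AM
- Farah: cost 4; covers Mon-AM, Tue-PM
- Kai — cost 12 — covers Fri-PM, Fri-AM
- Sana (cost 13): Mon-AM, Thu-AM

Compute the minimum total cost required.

The greedy cost-per-new-shift heuristic would pick Farah, Priya, Kai, and Sana for 35, but a cheaper cover exists.
Choose Farah, Kai, and Sana: together they cover Fri-PM, Fri-AM, Mon-AM, Thu-AM, Tue-PM — every shift.
Total cost: 4 + 12 + 13 = 29.
No cover costs less than 29.

29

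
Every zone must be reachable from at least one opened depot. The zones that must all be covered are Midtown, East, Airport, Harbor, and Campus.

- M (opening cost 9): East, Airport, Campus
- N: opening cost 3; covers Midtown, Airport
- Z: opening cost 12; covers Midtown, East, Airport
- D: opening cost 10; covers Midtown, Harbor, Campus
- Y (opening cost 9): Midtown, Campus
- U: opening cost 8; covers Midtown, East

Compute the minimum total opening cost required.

The greedy cost-per-new-zone heuristic would pick N, M, and D for 22, but a cheaper cover exists.
Choose M and D: together they cover Midtown, East, Airport, Harbor, Campus — every zone.
Total opening cost: 9 + 10 = 19.
No cover costs less than 19.

19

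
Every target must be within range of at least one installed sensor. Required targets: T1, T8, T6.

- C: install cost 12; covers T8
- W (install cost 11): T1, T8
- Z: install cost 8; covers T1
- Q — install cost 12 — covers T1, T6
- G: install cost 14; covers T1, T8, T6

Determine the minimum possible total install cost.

14

This is an integer covering problem.
G alone covers T1, T8, T6 — every target.
Total install cost: 14.
No cover costs less than 14.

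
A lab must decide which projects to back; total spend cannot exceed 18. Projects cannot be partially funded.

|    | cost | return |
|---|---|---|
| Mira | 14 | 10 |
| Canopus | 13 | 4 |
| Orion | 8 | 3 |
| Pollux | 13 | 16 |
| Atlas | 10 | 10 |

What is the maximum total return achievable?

Take Pollux: cost 13 ≤ 18, return 16.
No other feasible combination does better.

16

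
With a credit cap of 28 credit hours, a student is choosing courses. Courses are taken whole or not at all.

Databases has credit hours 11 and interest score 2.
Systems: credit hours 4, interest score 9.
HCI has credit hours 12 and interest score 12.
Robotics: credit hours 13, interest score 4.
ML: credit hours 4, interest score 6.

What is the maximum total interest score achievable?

27

Systems + HCI + ML: credit hours 4 + 12 + 4 = 20 ≤ 28, interest score 9 + 12 + 6 = 27.
Databases + Systems + HCI: credit hours 11 + 4 + 12 = 27 ≤ 28, interest score 2 + 9 + 12 = 23.
Best is Systems, HCI, and ML with total interest score 27.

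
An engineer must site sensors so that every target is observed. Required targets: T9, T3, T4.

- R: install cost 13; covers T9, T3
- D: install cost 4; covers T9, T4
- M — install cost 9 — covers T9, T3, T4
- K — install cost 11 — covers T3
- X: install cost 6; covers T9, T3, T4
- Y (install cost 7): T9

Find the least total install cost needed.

6

The greedy cost-per-new-target heuristic would pick D and X for 10, but a cheaper cover exists.
X alone covers T9, T3, T4 — every target.
Total install cost: 6.
No cover costs less than 6.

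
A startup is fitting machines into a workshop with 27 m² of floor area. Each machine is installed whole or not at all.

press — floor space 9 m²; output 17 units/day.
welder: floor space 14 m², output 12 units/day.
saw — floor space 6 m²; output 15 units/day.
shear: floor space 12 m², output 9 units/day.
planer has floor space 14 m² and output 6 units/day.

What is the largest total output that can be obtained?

41

This is an integer program with binary decision variables.
Take press, saw, and shear: floor space 9 + 6 + 12 = 27 ≤ 27, output 17 + 15 + 9 = 41.
No other feasible combination does better.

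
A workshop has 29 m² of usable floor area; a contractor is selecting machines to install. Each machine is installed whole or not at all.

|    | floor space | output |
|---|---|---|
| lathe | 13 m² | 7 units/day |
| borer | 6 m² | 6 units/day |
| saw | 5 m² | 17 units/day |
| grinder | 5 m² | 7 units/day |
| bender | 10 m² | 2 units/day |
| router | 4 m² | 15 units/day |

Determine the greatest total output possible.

46

Take lathe, saw, grinder, and router: floor space 13 + 5 + 5 + 4 = 27 ≤ 29, output 7 + 17 + 7 + 15 = 46.
No other feasible combination does better.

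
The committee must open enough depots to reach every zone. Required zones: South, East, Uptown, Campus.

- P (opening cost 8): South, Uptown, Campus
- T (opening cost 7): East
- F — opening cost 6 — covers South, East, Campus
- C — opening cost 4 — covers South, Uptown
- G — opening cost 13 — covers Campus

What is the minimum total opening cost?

10

Choose F and C: together they cover South, East, Uptown, Campus — every zone.
Total opening cost: 6 + 4 = 10.
No cover costs less than 10.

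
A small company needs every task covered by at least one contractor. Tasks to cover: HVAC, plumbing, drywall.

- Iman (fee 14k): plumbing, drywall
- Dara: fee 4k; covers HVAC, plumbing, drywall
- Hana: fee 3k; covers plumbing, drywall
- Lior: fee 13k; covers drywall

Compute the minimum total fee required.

Dara alone covers HVAC, plumbing, drywall — every task.
Total fee: 4.
No cover costs less than 4.

4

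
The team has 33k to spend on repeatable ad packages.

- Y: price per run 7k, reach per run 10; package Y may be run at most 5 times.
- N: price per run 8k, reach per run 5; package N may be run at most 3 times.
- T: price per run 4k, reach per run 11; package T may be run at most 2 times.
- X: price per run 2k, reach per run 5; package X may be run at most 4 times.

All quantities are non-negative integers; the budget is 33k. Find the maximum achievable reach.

This is a bounded integer knapsack.
Take 2×Y, 2×T, and 4×X: price 30 ≤ 33, reach 2·10 + 2·11 + 4·5 = 62.
T has the best ratio (11/4) and is taken to its limit of 2; remaining capacity is filled optimally with the others.

62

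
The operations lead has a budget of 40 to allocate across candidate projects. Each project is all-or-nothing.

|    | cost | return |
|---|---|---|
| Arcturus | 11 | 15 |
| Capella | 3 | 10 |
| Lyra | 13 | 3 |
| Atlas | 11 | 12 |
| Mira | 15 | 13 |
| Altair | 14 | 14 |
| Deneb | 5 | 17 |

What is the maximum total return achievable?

56

Treat it as a binary knapsack problem.
Allowing fractional choices, the relaxed optimum would be about 64.0, but projects are indivisible.
Arcturus + Capella + Mira + Deneb: cost 11 + 3 + 15 + 5 = 34 ≤ 40, return 15 + 10 + 13 + 17 = 55.
Arcturus + Capella + Altair + Deneb: cost 11 + 3 + 14 + 5 = 33 ≤ 40, return 15 + 10 + 14 + 17 = 56.
Arcturus + Capella + Atlas + Deneb: cost 11 + 3 + 11 + 5 = 30 ≤ 40, return 15 + 10 + 12 + 17 = 54.
Best is Arcturus, Capella, Altair, and Deneb with total return 56.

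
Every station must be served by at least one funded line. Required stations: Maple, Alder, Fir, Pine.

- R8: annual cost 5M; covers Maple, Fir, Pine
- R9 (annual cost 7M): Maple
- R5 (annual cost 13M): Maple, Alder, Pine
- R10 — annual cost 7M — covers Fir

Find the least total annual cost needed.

18

This is a weighted set-cover instance.
Choose R8 and R5: together they cover Maple, Alder, Fir, Pine — every station.
Total annual cost: 5 + 13 = 18.
No cover costs less than 18.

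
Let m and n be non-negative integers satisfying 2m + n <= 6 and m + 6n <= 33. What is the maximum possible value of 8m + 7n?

36

The continuous relaxation peaks at (0.273, 5.45) with value 40.36; rounding to a feasible lattice point costs some objective.
(m,n)=(1,4): 2·1+1·4=6≤6, 1·1+6·4=25≤33, objective 36.
(m,n)=(0,5): 2·0+1·5=5≤6, 1·0+6·5=30≤33, objective 35.
(m,n)=(1,3): 2·1+1·3=5≤6, 1·1+6·3=19≤33, objective 29.
(m,n)=(0,4): 2·0+1·4=4≤6, 1·0+6·4=24≤33, objective 28.
The best lattice point is (1,4), giving 36.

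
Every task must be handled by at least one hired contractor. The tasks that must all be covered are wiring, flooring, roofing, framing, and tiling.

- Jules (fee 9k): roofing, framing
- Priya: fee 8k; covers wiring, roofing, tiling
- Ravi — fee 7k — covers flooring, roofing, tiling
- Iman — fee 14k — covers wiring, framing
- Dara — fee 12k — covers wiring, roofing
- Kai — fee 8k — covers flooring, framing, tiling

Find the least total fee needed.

Choose Priya and Kai: together they cover wiring, flooring, roofing, framing, tiling — every task.
Total fee: 8 + 8 = 16.

16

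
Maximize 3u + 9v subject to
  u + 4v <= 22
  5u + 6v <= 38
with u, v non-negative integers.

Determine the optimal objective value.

48

(u,v)=(1,5) is feasible, giving 48.
(u,v)=(0,5) is feasible, giving 45.
(u,v)=(2,4) is feasible, giving 42.
Maximum is 48 at (u,v)=(1,5).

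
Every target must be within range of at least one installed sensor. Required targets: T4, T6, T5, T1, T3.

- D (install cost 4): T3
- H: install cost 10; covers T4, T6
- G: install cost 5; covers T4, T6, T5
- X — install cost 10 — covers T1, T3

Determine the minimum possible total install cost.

15

This is an integer covering problem.
Choose G and X: together they cover T4, T6, T5, T1, T3 — every target.
Total install cost: 5 + 10 = 15.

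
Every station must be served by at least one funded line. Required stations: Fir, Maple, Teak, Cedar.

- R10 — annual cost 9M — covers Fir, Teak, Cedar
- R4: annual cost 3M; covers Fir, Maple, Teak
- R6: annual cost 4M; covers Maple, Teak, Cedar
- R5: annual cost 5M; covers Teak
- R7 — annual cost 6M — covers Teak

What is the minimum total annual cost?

7

Choose R4 and R6: together they cover Fir, Maple, Teak, Cedar — every station.
Total annual cost: 3 + 4 = 7.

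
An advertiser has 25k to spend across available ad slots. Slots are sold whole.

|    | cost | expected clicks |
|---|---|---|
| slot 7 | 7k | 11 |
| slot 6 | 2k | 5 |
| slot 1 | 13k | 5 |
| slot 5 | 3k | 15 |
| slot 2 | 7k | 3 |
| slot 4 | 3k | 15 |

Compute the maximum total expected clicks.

This is an integer program with binary decision variables.
Allowing fractional choices, the relaxed optimum would be about 50.2, but ad slots are indivisible.
slot 7 + slot 5 + slot 2 + slot 4: cost 7 + 3 + 7 + 3 = 20 ≤ 25, expected clicks 11 + 15 + 3 + 15 = 44.
slot 7 + slot 6 + slot 5 + slot 4: cost 7 + 2 + 3 + 3 = 15 ≤ 25, expected clicks 11 + 5 + 15 + 15 = 46.
slot 7 + slot 6 + slot 5 + slot 2 + slot 4: cost 7 + 2 + 3 + 7 + 3 = 22 ≤ 25, expected clicks 11 + 5 + 15 + 3 + 15 = 49.
Best is slot 7, slot 6, slot 5, slot 2, and slot 4 with total expected clicks 49.

49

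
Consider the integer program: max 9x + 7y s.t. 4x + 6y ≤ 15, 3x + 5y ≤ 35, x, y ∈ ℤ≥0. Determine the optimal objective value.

Relaxing integrality, the LP optimum is 33.75 at (x,y) = (3.75, 0), which is not an integer point.
(x,y)=(3,0) is feasible, giving 27.
(x,y)=(2,1) is feasible, giving 25.
The best lattice point is (3,0), giving 27.

27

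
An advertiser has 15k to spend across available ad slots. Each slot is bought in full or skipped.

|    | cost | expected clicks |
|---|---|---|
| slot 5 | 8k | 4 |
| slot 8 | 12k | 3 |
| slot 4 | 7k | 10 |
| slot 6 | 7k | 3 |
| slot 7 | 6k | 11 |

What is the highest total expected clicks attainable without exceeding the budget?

21

Allowing fractional choices, the relaxed optimum would be about 22.0, but ad slots are indivisible.
slot 4 + slot 7: cost 7 + 6 = 13 ≤ 15, expected clicks 10 + 11 = 21.
slot 5 + slot 7: cost 8 + 6 = 14 ≤ 15, expected clicks 4 + 11 = 15.
Best is slot 4 and slot 7 with total expected clicks 21.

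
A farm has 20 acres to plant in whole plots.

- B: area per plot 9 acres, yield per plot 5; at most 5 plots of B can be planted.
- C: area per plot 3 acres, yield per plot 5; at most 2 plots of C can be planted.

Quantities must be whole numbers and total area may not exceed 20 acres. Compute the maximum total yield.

This is a bounded integer knapsack.
2×C: area 6 ≤ 20, yield 2·5 = 10.
1×B and 2×C: area 15 ≤ 20, yield 1·5 + 2·5 = 15.
Best is 15.

15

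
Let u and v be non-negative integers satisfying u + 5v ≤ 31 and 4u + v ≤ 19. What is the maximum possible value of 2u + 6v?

(u,v)=(1,6): 1·1+5·6=31≤31, 4·1+1·6=10≤19, objective 38.
(u,v)=(0,6): 1·0+5·6=30≤31, 4·0+1·6=6≤19, objective 36.
(u,v)=(3,5): 1·3+5·5=28≤31, 4·3+1·5=17≤19, objective 36.
(u,v)=(2,5): 1·2+5·5=27≤31, 4·2+1·5=13≤19, objective 34.
No feasible integer point exceeds 38.

38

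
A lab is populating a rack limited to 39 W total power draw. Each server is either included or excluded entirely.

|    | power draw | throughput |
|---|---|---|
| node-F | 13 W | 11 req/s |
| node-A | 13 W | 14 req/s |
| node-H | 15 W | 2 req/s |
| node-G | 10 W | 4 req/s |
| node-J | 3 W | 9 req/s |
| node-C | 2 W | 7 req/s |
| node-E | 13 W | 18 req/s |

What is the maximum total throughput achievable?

node-A + node-G + node-J + node-E: power draw 13 + 10 + 3 + 13 = 39 ≤ 39, throughput 14 + 4 + 9 + 18 = 45.
node-A + node-J + node-C + node-E: power draw 13 + 3 + 2 + 13 = 31 ≤ 39, throughput 14 + 9 + 7 + 18 = 48.
node-F + node-J + node-C + node-E: power draw 13 + 3 + 2 + 13 = 31 ≤ 39, throughput 11 + 9 + 7 + 18 = 45.
Best is node-A, node-J, node-C, and node-E with total throughput 48.

48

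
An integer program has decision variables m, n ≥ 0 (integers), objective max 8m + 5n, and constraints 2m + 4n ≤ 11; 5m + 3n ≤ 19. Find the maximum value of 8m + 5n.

29

The continuous relaxation peaks at (3.07, 1.21) with value 30.64; rounding to a feasible lattice point costs some objective.
(m,n)=(3,1): 2·3+4·1=10≤11, 5·3+3·1=18≤19, objective 29.
(m,n)=(3,0): 2·3+4·0=6≤11, 5·3+3·0=15≤19, objective 24.
(m,n)=(2,1): 2·2+4·1=8≤11, 5·2+3·1=13≤19, objective 21.
The best lattice point is (3,1), giving 29.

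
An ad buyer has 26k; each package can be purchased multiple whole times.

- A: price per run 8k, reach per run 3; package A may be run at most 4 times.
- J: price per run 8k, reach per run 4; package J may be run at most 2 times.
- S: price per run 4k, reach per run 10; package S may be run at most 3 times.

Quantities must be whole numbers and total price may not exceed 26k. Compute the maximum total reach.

34

1×A and 3×S: price 20 ≤ 26, reach 1·3 + 3·10 = 33.
1×J and 3×S: price 20 ≤ 26, reach 1·4 + 3·10 = 34.
Best is 34.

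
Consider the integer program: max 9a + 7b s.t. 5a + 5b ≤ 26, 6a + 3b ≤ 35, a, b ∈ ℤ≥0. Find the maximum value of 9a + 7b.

The continuous relaxation peaks at (5.2, 0) with value 46.80; rounding to a feasible lattice point costs some objective.
(a,b)=(5,0) is feasible, giving 45.
(a,b)=(4,1) is feasible, giving 43.
(a,b)=(4,0) is feasible, giving 36.
The best lattice point is (5,0), giving 45.

45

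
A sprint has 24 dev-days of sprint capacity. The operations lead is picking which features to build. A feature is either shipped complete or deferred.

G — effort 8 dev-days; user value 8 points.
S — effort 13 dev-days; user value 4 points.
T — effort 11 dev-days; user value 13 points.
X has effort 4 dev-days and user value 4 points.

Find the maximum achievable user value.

25

Allowing fractional choices, the relaxed optimum would be about 25.3, but features are indivisible.
G + T + X: effort 8 + 11 + 4 = 23 ≤ 24, user value 8 + 13 + 4 = 25.
G + T: effort 8 + 11 = 19 ≤ 24, user value 8 + 13 = 21.
Best is G, T, and X with total user value 25.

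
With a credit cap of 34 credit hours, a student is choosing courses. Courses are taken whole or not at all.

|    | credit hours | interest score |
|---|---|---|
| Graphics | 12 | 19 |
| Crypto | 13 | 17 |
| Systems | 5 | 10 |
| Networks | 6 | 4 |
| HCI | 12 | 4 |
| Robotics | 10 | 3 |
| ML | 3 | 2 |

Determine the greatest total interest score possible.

48

Allowing fractional choices, the relaxed optimum would be about 48.7, but courses are indivisible.
Graphics + Crypto + Systems: credit hours 12 + 13 + 5 = 30 ≤ 34, interest score 19 + 17 + 10 = 46.
Graphics + Crypto + Systems + ML: credit hours 12 + 13 + 5 + 3 = 33 ≤ 34, interest score 19 + 17 + 10 + 2 = 48.
Best is Graphics, Crypto, Systems, and ML with total interest score 48.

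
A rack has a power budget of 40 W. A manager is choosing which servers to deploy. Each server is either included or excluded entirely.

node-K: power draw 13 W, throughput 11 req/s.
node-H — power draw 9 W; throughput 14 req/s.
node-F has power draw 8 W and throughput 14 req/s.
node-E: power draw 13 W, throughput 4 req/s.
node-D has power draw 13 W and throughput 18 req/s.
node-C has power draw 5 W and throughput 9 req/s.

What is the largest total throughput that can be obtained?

55

Allowing fractional choices, the relaxed optimum would be about 59.2, but servers are indivisible.
node-H + node-F + node-D + node-C: power draw 9 + 8 + 13 + 5 = 35 ≤ 40, throughput 14 + 14 + 18 + 9 = 55.
node-K + node-F + node-D + node-C: power draw 13 + 8 + 13 + 5 = 39 ≤ 40, throughput 11 + 14 + 18 + 9 = 52.
node-K + node-H + node-D + node-C: power draw 13 + 9 + 13 + 5 = 40 ≤ 40, throughput 11 + 14 + 18 + 9 = 52.
Best is node-H, node-F, node-D, and node-C with total throughput 55.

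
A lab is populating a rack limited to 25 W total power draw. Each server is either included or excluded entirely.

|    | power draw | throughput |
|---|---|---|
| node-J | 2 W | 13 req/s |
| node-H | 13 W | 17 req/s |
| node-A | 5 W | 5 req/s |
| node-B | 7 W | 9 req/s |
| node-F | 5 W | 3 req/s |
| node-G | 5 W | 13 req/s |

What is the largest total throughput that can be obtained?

48

Take node-J, node-H, node-A, and node-G: power draw 2 + 13 + 5 + 5 = 25 ≤ 25, throughput 13 + 17 + 5 + 13 = 48.
No other feasible combination does better.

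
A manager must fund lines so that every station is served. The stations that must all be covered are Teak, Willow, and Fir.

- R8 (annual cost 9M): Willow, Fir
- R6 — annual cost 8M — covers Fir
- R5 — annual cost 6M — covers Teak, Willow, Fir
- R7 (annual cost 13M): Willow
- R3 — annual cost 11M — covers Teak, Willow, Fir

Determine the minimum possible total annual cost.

This is an integer covering problem.
R5 alone covers Teak, Willow, Fir — every station.
Total annual cost: 6.
No cover costs less than 6.

6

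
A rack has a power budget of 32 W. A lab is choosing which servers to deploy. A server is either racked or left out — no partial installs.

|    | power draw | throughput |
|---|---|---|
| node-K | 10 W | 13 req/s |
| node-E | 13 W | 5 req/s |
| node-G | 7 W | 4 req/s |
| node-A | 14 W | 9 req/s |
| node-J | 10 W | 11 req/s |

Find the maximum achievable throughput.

28

node-K + node-J: power draw 10 + 10 = 20 ≤ 32, throughput 13 + 11 = 24.
node-K + node-G + node-J: power draw 10 + 7 + 10 = 27 ≤ 32, throughput 13 + 4 + 11 = 28.
node-K + node-G + node-A: power draw 10 + 7 + 14 = 31 ≤ 32, throughput 13 + 4 + 9 = 26.
Best is node-K, node-G, and node-J with total throughput 28.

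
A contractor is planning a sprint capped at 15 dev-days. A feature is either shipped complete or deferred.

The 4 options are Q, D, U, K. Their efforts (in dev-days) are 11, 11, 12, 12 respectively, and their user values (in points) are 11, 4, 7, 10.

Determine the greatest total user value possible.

K: effort 12 ≤ 15, user value 10.
Q: effort 11 ≤ 15, user value 11.
Best is Q with total user value 11.

11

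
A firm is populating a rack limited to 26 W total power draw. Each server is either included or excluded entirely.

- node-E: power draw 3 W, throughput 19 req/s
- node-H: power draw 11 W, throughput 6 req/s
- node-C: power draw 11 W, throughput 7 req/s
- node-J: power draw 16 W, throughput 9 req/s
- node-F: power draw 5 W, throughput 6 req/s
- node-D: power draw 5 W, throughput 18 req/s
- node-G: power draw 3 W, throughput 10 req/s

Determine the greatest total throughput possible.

54

Take node-E, node-C, node-D, and node-G: power draw 3 + 11 + 5 + 3 = 22 ≤ 26, throughput 19 + 7 + 18 + 10 = 54.
No other feasible combination does better.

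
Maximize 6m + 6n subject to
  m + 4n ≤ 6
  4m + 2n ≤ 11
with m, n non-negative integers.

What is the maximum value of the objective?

Relaxing integrality, the LP optimum is 19.29 at (m,n) = (2.29, 0.929), which is not an integer point.
(m,n)=(2,1): 1·2+4·1=6≤6, 4·2+2·1=10≤11, objective 18.
(m,n)=(1,1): 1·1+4·1=5≤6, 4·1+2·1=6≤11, objective 12.
No feasible integer point exceeds 18.

18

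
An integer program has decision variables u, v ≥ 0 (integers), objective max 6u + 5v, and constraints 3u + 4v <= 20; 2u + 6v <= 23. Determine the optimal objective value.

36

(u,v)=(6,0) is feasible, giving 36.
(u,v)=(5,1) is feasible, giving 35.
No feasible integer point exceeds 36.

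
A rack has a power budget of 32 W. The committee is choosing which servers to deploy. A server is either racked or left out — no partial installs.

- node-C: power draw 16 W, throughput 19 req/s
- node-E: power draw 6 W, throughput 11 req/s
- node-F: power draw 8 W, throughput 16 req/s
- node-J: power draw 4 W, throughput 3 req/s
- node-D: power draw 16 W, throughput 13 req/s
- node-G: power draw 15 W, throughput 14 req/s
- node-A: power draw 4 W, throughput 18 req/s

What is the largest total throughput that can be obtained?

Allowing fractional choices, the relaxed optimum would be about 61.6, but servers are indivisible.
node-C + node-E + node-J + node-A: power draw 16 + 6 + 4 + 4 = 30 ≤ 32, throughput 19 + 11 + 3 + 18 = 51.
node-C + node-F + node-J + node-A: power draw 16 + 8 + 4 + 4 = 32 ≤ 32, throughput 19 + 16 + 3 + 18 = 56.
node-C + node-F + node-A: power draw 16 + 8 + 4 = 28 ≤ 32, throughput 19 + 16 + 18 = 53.
Best is node-C, node-F, node-J, and node-A with total throughput 56.

56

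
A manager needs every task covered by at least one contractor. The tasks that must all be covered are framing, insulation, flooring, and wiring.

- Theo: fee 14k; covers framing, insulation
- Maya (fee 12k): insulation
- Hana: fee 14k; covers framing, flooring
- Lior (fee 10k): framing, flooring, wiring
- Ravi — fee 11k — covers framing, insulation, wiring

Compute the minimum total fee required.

Choose Lior and Ravi: together they cover framing, insulation, flooring, wiring — every task.
Total fee: 10 + 11 = 21.
No cover costs less than 21.

21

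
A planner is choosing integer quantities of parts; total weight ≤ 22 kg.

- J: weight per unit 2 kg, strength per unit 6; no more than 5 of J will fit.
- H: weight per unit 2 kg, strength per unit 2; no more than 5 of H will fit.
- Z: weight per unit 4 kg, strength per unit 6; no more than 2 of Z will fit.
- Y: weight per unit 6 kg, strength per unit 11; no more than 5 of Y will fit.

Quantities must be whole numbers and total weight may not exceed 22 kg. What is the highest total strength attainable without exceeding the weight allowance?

52

Take 5×J and 2×Y: weight 22 ≤ 22, strength 5·6 + 2·11 = 52.
J has the best ratio (6/2) and is taken to its limit of 5; remaining capacity is filled optimally with the others.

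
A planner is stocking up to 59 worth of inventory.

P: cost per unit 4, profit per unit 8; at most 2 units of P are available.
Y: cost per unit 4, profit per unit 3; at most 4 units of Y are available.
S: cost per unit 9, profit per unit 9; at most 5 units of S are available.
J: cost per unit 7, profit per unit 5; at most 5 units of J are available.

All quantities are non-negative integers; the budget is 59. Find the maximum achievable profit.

64

P has the best ratio (8/4); taking only P gives at most 2×8 = 16 (stopped by the supply cap of 2).
Mixing does better — 2×P, 1×Y, and 5×S: cost 57 ≤ 59, profit 2·8 + 1·3 + 5·9 = 64.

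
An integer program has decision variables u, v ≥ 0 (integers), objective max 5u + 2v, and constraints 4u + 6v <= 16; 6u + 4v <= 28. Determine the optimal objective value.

(u,v)=(4,0): 4·4+6·0=16≤16, 6·4+4·0=24≤28, objective 20.
(u,v)=(3,0): 4·3+6·0=12≤16, 6·3+4·0=18≤28, objective 15.
Maximum is 20 at (u,v)=(4,0).

20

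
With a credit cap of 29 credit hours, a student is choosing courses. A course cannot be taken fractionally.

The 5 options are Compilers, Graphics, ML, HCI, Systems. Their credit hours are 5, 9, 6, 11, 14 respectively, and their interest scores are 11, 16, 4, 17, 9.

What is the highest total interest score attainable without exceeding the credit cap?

Treat it as a binary knapsack problem.
Compilers + Graphics + Systems: credit hours 5 + 9 + 14 = 28 ≤ 29, interest score 11 + 16 + 9 = 36.
Compilers + Graphics + HCI: credit hours 5 + 9 + 11 = 25 ≤ 29, interest score 11 + 16 + 17 = 44.
Graphics + ML + HCI: credit hours 9 + 6 + 11 = 26 ≤ 29, interest score 16 + 4 + 17 = 37.
Best is Compilers, Graphics, and HCI with total interest score 44.

44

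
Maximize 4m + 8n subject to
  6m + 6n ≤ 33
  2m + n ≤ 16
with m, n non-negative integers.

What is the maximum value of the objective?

(m,n)=(0,5): 6·0+6·5=30≤33, 2·0+1·5=5≤16, objective 40.
(m,n)=(1,4): 6·1+6·4=30≤33, 2·1+1·4=6≤16, objective 36.
The best lattice point is (0,5), giving 40.

40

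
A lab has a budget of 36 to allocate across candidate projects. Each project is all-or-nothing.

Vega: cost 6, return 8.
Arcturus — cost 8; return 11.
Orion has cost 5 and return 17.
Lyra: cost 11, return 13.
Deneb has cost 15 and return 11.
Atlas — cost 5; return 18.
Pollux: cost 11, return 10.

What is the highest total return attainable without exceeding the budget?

Vega + Arcturus + Orion + Lyra + Atlas: cost 6 + 8 + 5 + 11 + 5 = 35 ≤ 36, return 8 + 11 + 17 + 13 + 18 = 67.
Vega + Arcturus + Orion + Atlas + Pollux: cost 6 + 8 + 5 + 5 + 11 = 35 ≤ 36, return 8 + 11 + 17 + 18 + 10 = 64.
Best is Vega, Arcturus, Orion, Lyra, and Atlas with total return 67.

67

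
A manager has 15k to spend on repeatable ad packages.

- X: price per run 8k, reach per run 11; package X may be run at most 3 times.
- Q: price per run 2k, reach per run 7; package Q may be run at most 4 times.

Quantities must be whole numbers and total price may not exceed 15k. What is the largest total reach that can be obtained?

32

Q has the best ratio (7/2); taking only Q gives at most 4×7 = 28 (stopped by the supply cap of 4).
Mixing does better — 1×X and 3×Q: price 14 ≤ 15, reach 1·11 + 3·7 = 32.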